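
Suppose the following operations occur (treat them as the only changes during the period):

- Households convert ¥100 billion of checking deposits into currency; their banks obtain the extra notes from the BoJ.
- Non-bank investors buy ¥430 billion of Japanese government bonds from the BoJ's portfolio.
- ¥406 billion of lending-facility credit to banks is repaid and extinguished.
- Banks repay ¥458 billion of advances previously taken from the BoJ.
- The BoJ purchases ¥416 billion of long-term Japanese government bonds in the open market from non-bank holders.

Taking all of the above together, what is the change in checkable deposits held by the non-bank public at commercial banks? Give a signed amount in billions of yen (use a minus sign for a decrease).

-¥114 billion

Currency withdrawal ¥100 billion: non-bank counterparties' bank balances fall → −¥100B.
Asset sale (to non-banks) ¥430 billion: non-bank counterparties' bank balances fall → −¥430B.
Discount-window repayment ¥406 billion: the counterparty is a bank, so public deposits are unchanged → 0.
Discount-window repayment ¥458 billion: the counterparty is a bank, so public deposits are unchanged → 0.
Asset purchase (from non-banks) ¥416 billion: non-bank counterparties' bank balances rise → +¥416B.
Net: −100 − 430 + 0 + 0 + 416 = -¥114 billion.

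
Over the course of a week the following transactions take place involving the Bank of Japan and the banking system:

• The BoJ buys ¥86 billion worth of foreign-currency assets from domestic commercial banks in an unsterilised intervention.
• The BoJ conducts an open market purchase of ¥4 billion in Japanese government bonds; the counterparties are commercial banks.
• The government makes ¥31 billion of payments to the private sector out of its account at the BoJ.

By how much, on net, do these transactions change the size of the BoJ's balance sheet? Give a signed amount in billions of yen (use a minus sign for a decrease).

FX purchase ¥86 billion: a BoJ asset is acquired → +¥86B.
OMO purchase (from banks) ¥4 billion: a BoJ asset is acquired → +¥4B.
Government spending ¥31 billion: only the composition of liabilities changes → 0.
Net: 86 + 4 + 0 = +¥90 billion.

+¥90 billion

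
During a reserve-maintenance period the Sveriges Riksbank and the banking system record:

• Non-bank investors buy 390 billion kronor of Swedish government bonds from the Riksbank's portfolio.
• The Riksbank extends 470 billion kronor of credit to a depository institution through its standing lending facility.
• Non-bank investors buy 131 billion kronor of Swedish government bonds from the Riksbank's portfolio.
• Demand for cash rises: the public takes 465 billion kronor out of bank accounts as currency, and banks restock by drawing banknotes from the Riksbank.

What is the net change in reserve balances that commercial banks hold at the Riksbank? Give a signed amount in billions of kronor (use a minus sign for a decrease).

Riksbank balance sheet:
  Assets:      Securities −521B, Loans to banks +470B
  Liabilities: Bank reserves −516B, Currency in circulation +465B
So the change in reserve balances that commercial banks hold at the Riksbank is -516 billion.

-516 billion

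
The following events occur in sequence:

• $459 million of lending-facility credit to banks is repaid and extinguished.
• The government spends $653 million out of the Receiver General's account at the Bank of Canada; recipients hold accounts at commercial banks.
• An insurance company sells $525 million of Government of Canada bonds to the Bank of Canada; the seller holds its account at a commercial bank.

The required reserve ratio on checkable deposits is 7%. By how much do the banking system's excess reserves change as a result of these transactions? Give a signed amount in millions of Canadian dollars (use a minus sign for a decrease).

+$636.54 million

Discount-window repayment $459 million: reserves −$459M, deposits 0.
Government spending $653 million: reserves +$653M, deposits +$653M.
Asset purchase (from non-banks) $525 million: reserves +$525M, deposits +$525M.
Totals: Δreserves = +$719M, Δdeposits = +$1178M.
Δrequired reserves = 7% × +$1178M = +$82.46M.
Δexcess reserves = Δreserves − Δrequired = +$719M − (+$82.46M) = +$636.54 million.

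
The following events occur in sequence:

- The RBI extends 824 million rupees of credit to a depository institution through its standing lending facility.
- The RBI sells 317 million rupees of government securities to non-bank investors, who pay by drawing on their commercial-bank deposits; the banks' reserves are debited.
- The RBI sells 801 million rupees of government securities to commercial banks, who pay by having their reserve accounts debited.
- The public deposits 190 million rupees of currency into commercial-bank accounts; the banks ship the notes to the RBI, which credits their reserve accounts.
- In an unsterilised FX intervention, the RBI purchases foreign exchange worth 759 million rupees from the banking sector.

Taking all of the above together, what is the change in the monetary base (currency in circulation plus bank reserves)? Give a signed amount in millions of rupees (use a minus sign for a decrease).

+465 million

Discount-window loan 824 million rupees: RBI balance sheet expands → +824M.
Asset sale (to non-banks) 317 million rupees: RBI balance sheet contracts → −317M.
OMO sale (to banks) 801 million rupees: RBI balance sheet contracts → −801M.
Currency deposit 190 million rupees: just a shift between currency and reserves — both are base money → 0.
FX purchase 759 million rupees: RBI balance sheet expands → +759M.
Net: 824 − 317 − 801 + 0 + 759 = +465 million.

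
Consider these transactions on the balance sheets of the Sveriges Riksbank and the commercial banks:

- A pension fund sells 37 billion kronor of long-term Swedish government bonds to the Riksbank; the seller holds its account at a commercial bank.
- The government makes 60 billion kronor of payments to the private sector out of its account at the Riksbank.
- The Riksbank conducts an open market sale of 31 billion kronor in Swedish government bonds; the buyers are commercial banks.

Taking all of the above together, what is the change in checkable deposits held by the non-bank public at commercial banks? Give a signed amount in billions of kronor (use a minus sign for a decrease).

Asset purchase (from non-banks) 37 billion kronor: non-bank counterparties' bank balances rise → +37B.
Government spending 60 billion kronor: non-bank counterparties' bank balances rise → +60B.
OMO sale (to banks) 31 billion kronor: the counterparty is a bank, so public deposits are unchanged → 0.
Net: 37 + 60 + 0 = +97 billion.

+97 billion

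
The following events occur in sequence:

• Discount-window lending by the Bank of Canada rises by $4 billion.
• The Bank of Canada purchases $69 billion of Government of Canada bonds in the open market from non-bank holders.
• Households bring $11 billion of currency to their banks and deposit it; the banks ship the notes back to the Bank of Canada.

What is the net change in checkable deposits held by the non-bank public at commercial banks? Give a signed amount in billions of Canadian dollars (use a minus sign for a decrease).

+$80 billion

Discount-window loan $4 billion: the counterparty is a bank, so public deposits are unchanged → 0.
Asset purchase (from non-banks) $69 billion: non-bank counterparties' bank balances rise → +$69B.
Currency deposit $11 billion: non-bank counterparties' bank balances rise → +$11B.
Net: 0 + 69 + 11 = +$80 billion.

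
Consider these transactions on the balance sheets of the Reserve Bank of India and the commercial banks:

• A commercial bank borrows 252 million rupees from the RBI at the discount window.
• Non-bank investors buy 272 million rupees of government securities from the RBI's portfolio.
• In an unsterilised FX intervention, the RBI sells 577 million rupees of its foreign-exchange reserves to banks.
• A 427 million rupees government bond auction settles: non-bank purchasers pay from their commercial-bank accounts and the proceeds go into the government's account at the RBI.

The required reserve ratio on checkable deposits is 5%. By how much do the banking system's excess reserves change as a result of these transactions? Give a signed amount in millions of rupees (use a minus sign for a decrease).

-989.05 million

Discount-window loan 252 million rupees: reserves +252M, deposits 0.
Asset sale (to non-banks) 272 million rupees: reserves −272M, deposits −272M.
FX sale 577 million rupees: reserves −577M, deposits 0.
Government account inflow 427 million rupees: reserves −427M, deposits −427M.
Totals: Δreserves = −1024M, Δdeposits = −699M.
Δrequired reserves = 5% × −699M = −34.95M.
Δexcess reserves = Δreserves − Δrequired = −1024M − (−34.95M) = -989.05 million.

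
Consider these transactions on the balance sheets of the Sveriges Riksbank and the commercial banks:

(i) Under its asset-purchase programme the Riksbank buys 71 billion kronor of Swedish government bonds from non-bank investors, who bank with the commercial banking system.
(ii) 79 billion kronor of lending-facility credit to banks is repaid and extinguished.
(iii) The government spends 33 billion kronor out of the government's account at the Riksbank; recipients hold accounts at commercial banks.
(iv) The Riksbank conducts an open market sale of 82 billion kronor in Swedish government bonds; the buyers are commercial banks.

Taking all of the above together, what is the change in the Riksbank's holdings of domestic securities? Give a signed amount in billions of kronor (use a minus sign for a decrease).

Riksbank balance sheet:
  Assets:      Securities −11B, Loans to banks −79B
  Liabilities: Bank reserves −57B, Government deposits −33B
Commercial banking system:
  Assets:      Reserves at CB −57B, Securities +82B
  Liabilities: Checkable deposits +104B, Borrowings from CB −79B
So the change in the Riksbank's holdings of domestic securities is -11 billion.

-11 billion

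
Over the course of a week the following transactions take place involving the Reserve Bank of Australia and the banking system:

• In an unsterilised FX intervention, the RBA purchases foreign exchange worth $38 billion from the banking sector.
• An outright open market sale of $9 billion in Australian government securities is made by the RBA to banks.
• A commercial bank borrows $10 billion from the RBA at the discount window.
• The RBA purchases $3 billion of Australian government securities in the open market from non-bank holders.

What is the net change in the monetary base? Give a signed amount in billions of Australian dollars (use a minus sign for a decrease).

FX purchase $38 billion: RBA balance sheet expands → +$38B.
OMO sale (to banks) $9 billion: RBA balance sheet contracts → −$9B.
Discount-window loan $10 billion: RBA balance sheet expands → +$10B.
Asset purchase (from non-banks) $3 billion: RBA balance sheet expands → +$3B.
Net: 38 − 9 + 10 + 3 = +$42 billion.

+$42 billion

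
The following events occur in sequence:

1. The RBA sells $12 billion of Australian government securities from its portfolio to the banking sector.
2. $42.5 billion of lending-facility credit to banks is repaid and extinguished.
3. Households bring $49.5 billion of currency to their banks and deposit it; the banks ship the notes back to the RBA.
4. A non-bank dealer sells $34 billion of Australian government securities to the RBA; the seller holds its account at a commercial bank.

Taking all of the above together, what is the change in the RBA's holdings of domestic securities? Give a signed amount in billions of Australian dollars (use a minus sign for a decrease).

OMO sale (to banks) $12 billion: securities removed from the RBA's portfolio → −$12B.
Discount-window repayment $42.5 billion: the RBA's securities portfolio is untouched → 0.
Currency deposit $49.5 billion: the RBA's securities portfolio is untouched → 0.
Asset purchase (from non-banks) $34 billion: securities added to the RBA's portfolio → +$34B.
Net: −12 + 0 + 0 + 34 = +$22 billion.

+$22 billion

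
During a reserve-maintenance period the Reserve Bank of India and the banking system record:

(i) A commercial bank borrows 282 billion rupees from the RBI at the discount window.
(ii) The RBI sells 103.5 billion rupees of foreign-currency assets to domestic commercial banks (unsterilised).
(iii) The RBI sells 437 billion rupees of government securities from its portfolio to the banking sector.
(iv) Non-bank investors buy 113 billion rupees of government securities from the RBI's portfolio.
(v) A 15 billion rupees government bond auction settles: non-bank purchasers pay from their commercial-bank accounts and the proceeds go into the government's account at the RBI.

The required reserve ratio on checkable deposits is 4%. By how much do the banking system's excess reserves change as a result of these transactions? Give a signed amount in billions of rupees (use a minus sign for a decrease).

Discount-window loan 282 billion rupees: reserves +282B, deposits 0.
FX sale 103.5 billion rupees: reserves −103.5B, deposits 0.
OMO sale (to banks) 437 billion rupees: reserves −437B, deposits 0.
Asset sale (to non-banks) 113 billion rupees: reserves −113B, deposits −113B.
Government account inflow 15 billion rupees: reserves −15B, deposits −15B.
Totals: Δreserves = −386.5B, Δdeposits = −128B.
Δrequired reserves = 4% × −128B = −5.12B.
Δexcess reserves = Δreserves − Δrequired = −386.5B − (−5.12B) = -381.38 billion.

-381.38 billion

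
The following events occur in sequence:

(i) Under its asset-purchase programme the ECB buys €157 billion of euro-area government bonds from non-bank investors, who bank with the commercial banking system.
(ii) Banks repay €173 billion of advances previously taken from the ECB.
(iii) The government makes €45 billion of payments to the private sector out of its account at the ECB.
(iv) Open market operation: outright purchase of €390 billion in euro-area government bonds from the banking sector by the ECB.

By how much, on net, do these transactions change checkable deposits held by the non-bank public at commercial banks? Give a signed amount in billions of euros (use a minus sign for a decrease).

Asset purchase (from non-banks) €157 billion: non-bank counterparties' bank balances rise → +€157B.
Discount-window repayment €173 billion: the counterparty is a bank, so public deposits are unchanged → 0.
Government spending €45 billion: non-bank counterparties' bank balances rise → +€45B.
OMO purchase (from banks) €390 billion: the counterparty is a bank, so public deposits are unchanged → 0.
Net: 157 + 0 + 45 + 0 = +€202 billion.

+€202 billion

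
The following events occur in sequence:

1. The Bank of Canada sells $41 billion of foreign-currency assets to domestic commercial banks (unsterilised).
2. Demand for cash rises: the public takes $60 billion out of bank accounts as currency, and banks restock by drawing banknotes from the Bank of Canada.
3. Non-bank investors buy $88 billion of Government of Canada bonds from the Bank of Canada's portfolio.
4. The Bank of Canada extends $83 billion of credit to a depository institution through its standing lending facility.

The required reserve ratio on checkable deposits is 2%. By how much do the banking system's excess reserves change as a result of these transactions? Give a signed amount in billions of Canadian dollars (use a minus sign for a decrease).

-$103.04 billion

FX sale $41 billion: reserves −$41B, deposits 0.
Currency withdrawal $60 billion: reserves −$60B, deposits −$60B.
Asset sale (to non-banks) $88 billion: reserves −$88B, deposits −$88B.
Discount-window loan $83 billion: reserves +$83B, deposits 0.
Totals: Δreserves = −$106B, Δdeposits = −$148B.
Δrequired reserves = 2% × −$148B = −$2.96B.
Δexcess reserves = Δreserves − Δrequired = −$106B − (−$2.96B) = -$103.04 billion.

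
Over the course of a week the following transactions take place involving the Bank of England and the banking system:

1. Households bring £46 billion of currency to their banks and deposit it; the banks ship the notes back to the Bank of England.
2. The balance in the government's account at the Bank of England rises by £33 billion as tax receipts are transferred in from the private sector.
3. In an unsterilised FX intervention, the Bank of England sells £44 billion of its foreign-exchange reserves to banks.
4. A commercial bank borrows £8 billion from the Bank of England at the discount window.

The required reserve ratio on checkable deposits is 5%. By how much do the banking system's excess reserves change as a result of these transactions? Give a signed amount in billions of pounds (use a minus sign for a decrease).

-£23.65 billion

Currency deposit £46 billion: reserves +£46B, deposits +£46B.
Government account inflow £33 billion: reserves −£33B, deposits −£33B.
FX sale £44 billion: reserves −£44B, deposits 0.
Discount-window loan £8 billion: reserves +£8B, deposits 0.
Totals: Δreserves = −£23B, Δdeposits = +£13B.
Δrequired reserves = 5% × +£13B = +£0.65B.
Δexcess reserves = Δreserves − Δrequired = −£23B − (+£0.65B) = -£23.65 billion.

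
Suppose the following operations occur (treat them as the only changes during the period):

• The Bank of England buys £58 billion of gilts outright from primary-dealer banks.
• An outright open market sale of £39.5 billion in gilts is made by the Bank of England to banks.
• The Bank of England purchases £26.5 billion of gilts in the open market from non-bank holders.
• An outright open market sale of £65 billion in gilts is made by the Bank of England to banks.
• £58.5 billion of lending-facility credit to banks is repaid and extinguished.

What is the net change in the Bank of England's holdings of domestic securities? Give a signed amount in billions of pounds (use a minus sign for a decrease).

-£20 billion

OMO purchase (from banks) £58 billion: securities added to the Bank of England's portfolio → +£58B.
OMO sale (to banks) £39.5 billion: securities removed from the Bank of England's portfolio → −£39.5B.
Asset purchase (from non-banks) £26.5 billion: securities added to the Bank of England's portfolio → +£26.5B.
OMO sale (to banks) £65 billion: securities removed from the Bank of England's portfolio → −£65B.
Discount-window repayment £58.5 billion: the Bank of England's securities portfolio is untouched → 0.
Net: 58 − 39.5 + 26.5 − 65 + 0 = -£20 billion.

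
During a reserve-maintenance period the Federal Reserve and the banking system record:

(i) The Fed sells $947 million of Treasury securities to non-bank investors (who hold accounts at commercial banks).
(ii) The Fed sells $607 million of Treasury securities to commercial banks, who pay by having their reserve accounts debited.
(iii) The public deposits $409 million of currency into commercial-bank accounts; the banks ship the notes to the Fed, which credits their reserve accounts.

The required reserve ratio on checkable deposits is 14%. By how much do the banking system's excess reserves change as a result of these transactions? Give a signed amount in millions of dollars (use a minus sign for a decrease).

-$1069.68 million

Asset sale (to non-banks) $947 million: reserves −$947M, deposits −$947M.
OMO sale (to banks) $607 million: reserves −$607M, deposits 0.
Currency deposit $409 million: reserves +$409M, deposits +$409M.
Totals: Δreserves = −$1145M, Δdeposits = −$538M.
Δrequired reserves = 14% × −$538M = −$75.32M.
Δexcess reserves = Δreserves − Δrequired = −$1145M − (−$75.32M) = -$1069.68 million.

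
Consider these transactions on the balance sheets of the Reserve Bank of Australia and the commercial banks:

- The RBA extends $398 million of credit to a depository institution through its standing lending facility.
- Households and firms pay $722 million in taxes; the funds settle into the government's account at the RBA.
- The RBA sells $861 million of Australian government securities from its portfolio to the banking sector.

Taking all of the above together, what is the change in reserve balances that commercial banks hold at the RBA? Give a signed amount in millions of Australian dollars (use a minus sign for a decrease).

RBA balance sheet:
  Assets:      Securities −$861M, Loans to banks +$398M
  Liabilities: Bank reserves −$1185M, Government deposits +$722M
So the change in reserve balances that commercial banks hold at the RBA is -$1185 million.

-$1185 million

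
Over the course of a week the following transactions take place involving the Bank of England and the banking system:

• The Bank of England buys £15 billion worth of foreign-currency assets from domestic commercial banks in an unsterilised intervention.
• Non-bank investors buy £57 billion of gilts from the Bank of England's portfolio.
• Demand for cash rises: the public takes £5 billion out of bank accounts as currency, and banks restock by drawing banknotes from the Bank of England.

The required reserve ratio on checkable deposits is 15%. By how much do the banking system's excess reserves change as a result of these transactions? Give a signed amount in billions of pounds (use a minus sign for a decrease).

FX purchase £15 billion: reserves +£15B, deposits 0.
Asset sale (to non-banks) £57 billion: reserves −£57B, deposits −£57B.
Currency withdrawal £5 billion: reserves −£5B, deposits −£5B.
Totals: Δreserves = −£47B, Δdeposits = −£62B.
Δrequired reserves = 15% × −£62B = −£9.3B.
Δexcess reserves = Δreserves − Δrequired = −£47B − (−£9.3B) = -£37.7 billion.

-£37.7 billion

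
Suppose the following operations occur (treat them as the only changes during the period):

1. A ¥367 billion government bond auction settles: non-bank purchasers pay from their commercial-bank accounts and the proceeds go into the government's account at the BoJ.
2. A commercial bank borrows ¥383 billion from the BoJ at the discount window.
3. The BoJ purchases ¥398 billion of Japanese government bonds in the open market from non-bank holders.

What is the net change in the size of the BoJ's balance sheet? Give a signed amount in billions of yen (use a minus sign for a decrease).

+¥781 billion

BoJ balance sheet:
  Assets:      Securities +¥398B, Loans to banks +¥383B
  Liabilities: Bank reserves +¥414B, Government deposits +¥367B
Commercial banking system:
  Assets:      Reserves at CB +¥414B
  Liabilities: Checkable deposits +¥31B, Borrowings from CB +¥383B
Change in total BoJ assets = +¥781 billion.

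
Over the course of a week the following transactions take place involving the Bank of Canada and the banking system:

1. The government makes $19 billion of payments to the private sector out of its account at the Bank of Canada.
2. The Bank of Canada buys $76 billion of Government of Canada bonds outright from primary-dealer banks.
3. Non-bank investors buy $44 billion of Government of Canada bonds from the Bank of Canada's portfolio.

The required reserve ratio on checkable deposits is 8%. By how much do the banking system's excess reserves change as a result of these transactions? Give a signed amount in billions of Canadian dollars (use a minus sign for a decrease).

Government spending $19 billion: reserves +$19B, deposits +$19B.
OMO purchase (from banks) $76 billion: reserves +$76B, deposits 0.
Asset sale (to non-banks) $44 billion: reserves −$44B, deposits −$44B.
Totals: Δreserves = +$51B, Δdeposits = −$25B.
Δrequired reserves = 8% × −$25B = −$2B.
Δexcess reserves = Δreserves − Δrequired = +$51B − (−$2B) = +$53 billion.

+$53 billion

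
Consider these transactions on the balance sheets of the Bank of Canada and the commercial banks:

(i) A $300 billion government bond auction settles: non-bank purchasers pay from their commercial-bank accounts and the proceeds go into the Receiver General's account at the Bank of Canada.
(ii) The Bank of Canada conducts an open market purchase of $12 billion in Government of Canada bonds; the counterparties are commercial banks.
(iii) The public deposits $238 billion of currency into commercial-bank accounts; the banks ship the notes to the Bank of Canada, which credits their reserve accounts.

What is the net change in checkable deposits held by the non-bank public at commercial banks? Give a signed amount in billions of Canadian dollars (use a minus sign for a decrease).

-$62 billion

Bank of Canada balance sheet:
  Assets:      Securities +$12B
  Liabilities: Bank reserves −$50B, Currency in circulation −$238B, Government deposits +$300B
Commercial banking system:
  Assets:      Reserves at CB −$50B, Securities −$12B
  Liabilities: Checkable deposits −$62B
So the change in checkable deposits held by the non-bank public at commercial banks is -$62 billion.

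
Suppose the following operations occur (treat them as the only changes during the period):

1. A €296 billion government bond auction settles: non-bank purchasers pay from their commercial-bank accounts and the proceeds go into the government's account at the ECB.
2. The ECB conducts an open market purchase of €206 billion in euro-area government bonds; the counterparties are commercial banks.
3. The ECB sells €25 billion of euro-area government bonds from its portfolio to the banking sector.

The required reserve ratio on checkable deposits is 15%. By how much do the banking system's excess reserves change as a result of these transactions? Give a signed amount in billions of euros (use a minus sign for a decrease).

-€70.6 billion

Government account inflow €296 billion: reserves −€296B, deposits −€296B.
OMO purchase (from banks) €206 billion: reserves +€206B, deposits 0.
OMO sale (to banks) €25 billion: reserves −€25B, deposits 0.
Totals: Δreserves = −€115B, Δdeposits = −€296B.
Δrequired reserves = 15% × −€296B = −€44.4B.
Δexcess reserves = Δreserves − Δrequired = −€115B − (−€44.4B) = -€70.6 billion.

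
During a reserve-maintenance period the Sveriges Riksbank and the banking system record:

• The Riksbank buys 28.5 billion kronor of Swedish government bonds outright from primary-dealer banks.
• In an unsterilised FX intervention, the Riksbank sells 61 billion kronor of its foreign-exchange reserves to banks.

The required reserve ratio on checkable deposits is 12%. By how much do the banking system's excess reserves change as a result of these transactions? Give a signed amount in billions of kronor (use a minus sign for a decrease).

-32.5 billion

OMO purchase (from banks) 28.5 billion kronor: reserves +28.5B, deposits 0.
FX sale 61 billion kronor: reserves −61B, deposits 0.
Totals: Δreserves = −32.5B, Δdeposits = 0.
Δrequired reserves = 12% × 0 = 0.
Δexcess reserves = Δreserves − Δrequired = −32.5B − (0) = -32.5 billion.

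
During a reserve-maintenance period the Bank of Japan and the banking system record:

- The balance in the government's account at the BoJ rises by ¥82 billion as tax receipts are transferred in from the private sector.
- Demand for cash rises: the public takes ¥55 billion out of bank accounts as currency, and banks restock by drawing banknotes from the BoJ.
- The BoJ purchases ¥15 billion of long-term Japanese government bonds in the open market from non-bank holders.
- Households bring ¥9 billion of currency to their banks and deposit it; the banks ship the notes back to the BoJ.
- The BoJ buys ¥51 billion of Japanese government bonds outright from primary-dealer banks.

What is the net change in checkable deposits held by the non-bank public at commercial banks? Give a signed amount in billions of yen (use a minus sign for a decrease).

BoJ balance sheet:
  Assets:      Securities +¥66B
  Liabilities: Bank reserves −¥62B, Currency in circulation +¥46B, Government deposits +¥82B
Commercial banking system:
  Assets:      Reserves at CB −¥62B, Securities −¥51B
  Liabilities: Checkable deposits −¥113B
So the change in checkable deposits held by the non-bank public at commercial banks is -¥113 billion.

-¥113 billion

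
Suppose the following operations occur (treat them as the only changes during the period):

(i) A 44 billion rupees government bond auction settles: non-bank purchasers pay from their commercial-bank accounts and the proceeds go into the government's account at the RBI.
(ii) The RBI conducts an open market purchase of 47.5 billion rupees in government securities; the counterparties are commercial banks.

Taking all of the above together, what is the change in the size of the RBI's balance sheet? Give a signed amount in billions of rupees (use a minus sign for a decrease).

+47.5 billion

Government account inflow 44 billion rupees: only the composition of liabilities changes → 0.
OMO purchase (from banks) 47.5 billion rupees: an RBI asset is acquired → +47.5B.
Net: 0 + 47.5 = +47.5 billion.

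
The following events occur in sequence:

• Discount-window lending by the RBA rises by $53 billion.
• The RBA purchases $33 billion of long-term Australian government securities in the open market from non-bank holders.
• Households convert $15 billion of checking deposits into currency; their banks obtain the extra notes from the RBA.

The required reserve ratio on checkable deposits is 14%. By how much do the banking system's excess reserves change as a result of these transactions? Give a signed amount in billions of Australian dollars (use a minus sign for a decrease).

+$68.48 billion

Discount-window loan $53 billion: reserves +$53B, deposits 0.
Asset purchase (from non-banks) $33 billion: reserves +$33B, deposits +$33B.
Currency withdrawal $15 billion: reserves −$15B, deposits −$15B.
Totals: Δreserves = +$71B, Δdeposits = +$18B.
Δrequired reserves = 14% × +$18B = +$2.52B.
Δexcess reserves = Δreserves − Δrequired = +$71B − (+$2.52B) = +$68.48 billion.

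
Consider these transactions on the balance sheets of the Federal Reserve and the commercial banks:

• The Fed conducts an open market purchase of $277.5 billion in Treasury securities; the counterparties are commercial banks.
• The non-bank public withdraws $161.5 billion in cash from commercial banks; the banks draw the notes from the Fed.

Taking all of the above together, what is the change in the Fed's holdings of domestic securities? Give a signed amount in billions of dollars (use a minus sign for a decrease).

+$277.5 billion

Fed balance sheet:
  Assets:      Securities +$277.5B
  Liabilities: Bank reserves +$116B, Currency in circulation +$161.5B
Commercial banking system:
  Assets:      Reserves at CB +$116B, Securities −$277.5B
  Liabilities: Checkable deposits −$161.5B
So the change in the Fed's holdings of domestic securities is +$277.5 billion.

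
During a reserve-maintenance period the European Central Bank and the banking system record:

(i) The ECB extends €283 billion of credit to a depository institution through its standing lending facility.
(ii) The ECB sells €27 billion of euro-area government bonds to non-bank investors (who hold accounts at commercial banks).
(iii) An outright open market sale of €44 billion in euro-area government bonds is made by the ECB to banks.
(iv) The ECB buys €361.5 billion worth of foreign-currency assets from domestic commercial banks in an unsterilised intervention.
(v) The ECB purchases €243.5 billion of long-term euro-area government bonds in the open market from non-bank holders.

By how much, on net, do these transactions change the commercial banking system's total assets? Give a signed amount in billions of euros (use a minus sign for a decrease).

Discount-window loan €283 billion: bank balance sheets expand → +€283B.
Asset sale (to non-banks) €27 billion: bank balance sheets shrink → −€27B.
OMO sale (to banks) €44 billion: just an asset swap on bank balance sheets → 0.
FX purchase €361.5 billion: just an asset swap on bank balance sheets → 0.
Asset purchase (from non-banks) €243.5 billion: bank balance sheets expand → +€243.5B.
Net: 283 − 27 + 0 + 0 + 243.5 = +€499.5 billion.

+€499.5 billion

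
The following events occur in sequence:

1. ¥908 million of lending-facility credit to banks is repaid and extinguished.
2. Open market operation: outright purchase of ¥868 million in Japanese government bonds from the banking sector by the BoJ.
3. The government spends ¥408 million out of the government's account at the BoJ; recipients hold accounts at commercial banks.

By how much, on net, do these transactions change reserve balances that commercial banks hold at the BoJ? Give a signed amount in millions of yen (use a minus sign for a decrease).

+¥368 million

Discount-window repayment ¥908 million: repayment is debited from reserves → −¥908M.
OMO purchase (from banks) ¥868 million: the BoJ pays by crediting reserve accounts → +¥868M.
Government spending ¥408 million: government payments flow into bank reserve accounts → +¥408M.
Net: −908 + 868 + 408 = +¥368 million.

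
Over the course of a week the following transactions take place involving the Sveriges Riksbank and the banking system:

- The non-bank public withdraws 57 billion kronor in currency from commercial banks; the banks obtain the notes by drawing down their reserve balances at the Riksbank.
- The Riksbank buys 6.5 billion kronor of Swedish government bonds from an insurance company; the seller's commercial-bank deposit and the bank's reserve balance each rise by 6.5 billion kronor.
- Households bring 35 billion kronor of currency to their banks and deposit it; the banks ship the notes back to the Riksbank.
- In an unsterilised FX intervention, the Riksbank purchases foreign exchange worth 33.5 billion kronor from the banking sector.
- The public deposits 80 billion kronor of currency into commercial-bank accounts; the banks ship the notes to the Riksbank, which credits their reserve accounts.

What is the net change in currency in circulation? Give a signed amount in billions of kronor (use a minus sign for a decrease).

Currency withdrawal 57 billion kronor: notes leave the central bank → +57B.
Asset purchase (from non-banks) 6.5 billion kronor: no currency enters or leaves circulation → 0.
Currency deposit 35 billion kronor: notes return to the central bank → −35B.
FX purchase 33.5 billion kronor: no currency enters or leaves circulation → 0.
Currency deposit 80 billion kronor: notes return to the central bank → −80B.
Net: 57 + 0 − 35 + 0 − 80 = -58 billion.

-58 billion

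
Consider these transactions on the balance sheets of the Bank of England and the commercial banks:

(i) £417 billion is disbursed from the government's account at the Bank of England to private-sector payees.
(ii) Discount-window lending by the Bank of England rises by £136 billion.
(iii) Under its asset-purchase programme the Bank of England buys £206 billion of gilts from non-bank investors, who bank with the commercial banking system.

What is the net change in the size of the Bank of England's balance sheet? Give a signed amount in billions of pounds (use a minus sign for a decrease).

+£342 billion

Government spending £417 billion: only the composition of liabilities changes → 0.
Discount-window loan £136 billion: a Bank of England asset is acquired → +£136B.
Asset purchase (from non-banks) £206 billion: a Bank of England asset is acquired → +£206B.
Net: 0 + 136 + 206 = +£342 billion.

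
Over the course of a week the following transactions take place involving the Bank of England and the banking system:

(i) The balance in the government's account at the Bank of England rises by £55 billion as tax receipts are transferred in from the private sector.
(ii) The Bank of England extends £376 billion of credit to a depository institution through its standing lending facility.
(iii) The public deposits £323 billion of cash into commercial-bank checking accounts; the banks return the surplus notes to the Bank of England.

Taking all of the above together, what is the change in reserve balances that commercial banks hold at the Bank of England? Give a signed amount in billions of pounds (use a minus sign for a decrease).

+£644 billion

Government account inflow £55 billion: funds move from bank reserves into the government account → −£55B.
Discount-window loan £376 billion: the loan is credited to the bank's reserve account → +£376B.
Currency deposit £323 billion: returned notes are swapped for reserve credit → +£323B.
Net: −55 + 376 + 323 = +£644 billion.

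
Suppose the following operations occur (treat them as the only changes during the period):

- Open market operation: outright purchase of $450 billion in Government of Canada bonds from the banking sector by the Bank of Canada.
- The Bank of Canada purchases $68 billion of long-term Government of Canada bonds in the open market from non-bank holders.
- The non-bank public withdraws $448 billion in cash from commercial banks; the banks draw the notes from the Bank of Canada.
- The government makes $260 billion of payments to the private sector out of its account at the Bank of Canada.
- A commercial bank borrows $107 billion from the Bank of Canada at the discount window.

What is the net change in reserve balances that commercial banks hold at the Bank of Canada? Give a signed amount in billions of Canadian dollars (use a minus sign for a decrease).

+$437 billion

Bank of Canada balance sheet:
  Assets:      Securities +$518B, Loans to banks +$107B
  Liabilities: Bank reserves +$437B, Currency in circulation +$448B, Government deposits −$260B
Commercial banking system:
  Assets:      Reserves at CB +$437B, Securities −$450B
  Liabilities: Checkable deposits −$120B, Borrowings from CB +$107B
So the change in reserve balances that commercial banks hold at the Bank of Canada is +$437 billion.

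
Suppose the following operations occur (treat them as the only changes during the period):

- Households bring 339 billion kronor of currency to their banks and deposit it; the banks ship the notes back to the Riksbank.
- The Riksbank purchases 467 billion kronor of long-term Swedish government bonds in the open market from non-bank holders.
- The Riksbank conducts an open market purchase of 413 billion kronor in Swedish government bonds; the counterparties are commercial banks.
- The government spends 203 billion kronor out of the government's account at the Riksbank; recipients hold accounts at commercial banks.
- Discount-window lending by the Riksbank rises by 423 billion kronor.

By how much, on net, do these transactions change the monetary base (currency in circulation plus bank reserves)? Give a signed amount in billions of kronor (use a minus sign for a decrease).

+1506 billion

Riksbank balance sheet:
  Assets:      Securities +880B, Loans to banks +423B
  Liabilities: Bank reserves +1845B, Currency in circulation −339B, Government deposits −203B
Commercial banking system:
  Assets:      Reserves at CB +1845B, Securities −413B
  Liabilities: Checkable deposits +1009B, Borrowings from CB +423B
Monetary base = currency + reserves: −339B + (+1845B) = +1506 billion.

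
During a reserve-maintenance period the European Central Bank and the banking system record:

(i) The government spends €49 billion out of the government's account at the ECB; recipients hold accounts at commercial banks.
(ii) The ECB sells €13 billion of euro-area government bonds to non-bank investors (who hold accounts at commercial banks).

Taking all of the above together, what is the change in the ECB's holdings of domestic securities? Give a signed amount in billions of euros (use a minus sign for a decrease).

ECB balance sheet:
  Assets:      Securities −€13B
  Liabilities: Bank reserves +€36B, Government deposits −€49B
So the change in the ECB's holdings of domestic securities is -€13 billion.

-€13 billion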